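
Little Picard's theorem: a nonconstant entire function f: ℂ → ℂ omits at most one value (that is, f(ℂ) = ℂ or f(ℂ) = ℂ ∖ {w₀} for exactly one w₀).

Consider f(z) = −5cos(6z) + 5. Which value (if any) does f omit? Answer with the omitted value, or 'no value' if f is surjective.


Little Picard bounds the complement of f(ℂ) to at most one point.
cos is entire and surjective onto ℂ: for every w ∈ ℂ, cos(ζ) = w has a solution ζ ∈ ℂ (e.g., via the complex inverse arccos). With ζ = 6z this gives z = ζ/(6). Then -5·cos(6z) takes every value in -5·ℂ = ℂ, and adding 5 is a bijection of ℂ. So f is surjective and omits no value. (Note: only on the real line is cos bounded by [−1, 1].)

Omitted value: no value.


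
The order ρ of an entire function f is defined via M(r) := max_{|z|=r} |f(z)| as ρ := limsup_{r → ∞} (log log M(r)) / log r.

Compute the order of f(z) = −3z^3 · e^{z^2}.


M(r) = max_{|z|=r} |-3|·|z|^3·|e^{z^2}| = 3·r^3 · e^{1r^2} (the factors attain their maxima compatibly on |z|=r). Then log M(r) = log 3 + 3·log r + 1r^2, dominated by the last term, so log log M(r) ~ 2·log r. The polynomial factor -3z^3 contributes only a log r term and does not affect the order. ρ = 2.
Therefore ρ = 2.

Order ρ = 2.


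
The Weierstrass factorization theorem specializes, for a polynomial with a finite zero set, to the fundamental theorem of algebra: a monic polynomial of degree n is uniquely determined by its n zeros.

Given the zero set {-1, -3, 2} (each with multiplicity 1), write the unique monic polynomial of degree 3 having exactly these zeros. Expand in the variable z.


The polynomial is p(z) = ∏_{α ∈ S} (z − α), where S = {-1, -3, 2}.
Expanding the product yields: p(z) = z^3 + 2·z^2 -5·z -6.
The resulting polynomial has degree 3 and real coefficients as required.

p(z) = z^3 + 2·z^2 -5·z -6.


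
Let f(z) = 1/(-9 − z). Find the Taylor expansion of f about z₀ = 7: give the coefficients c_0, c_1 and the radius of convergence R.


Let w = z − z₀, so z = z₀ + w.
Then -9 − z = -9 − (z₀ + w) = (-9 − z₀) − w = -16 − w.
f(z) = 1/(-16 − w) = (1/(-16)) · 1/(1 − w/(-16)) = Σ_{n≥0} w^n / (-16)^(n+1).
So c_n = 1/(-16)^(n+1):
  c_0 = 1/(-16)^1 = -1/16.
  c_1 = 1/(-16)^2 = 1/256.
The series is valid for |w/d| < 1, i.e. |z − z₀| < |d|.
Radius of convergence: R = |-9 − z₀| = |-16| = 16 (distance from z₀ to the singularity z = -9).

c_0 = -1/16, c_1 = 1/256; R = 16.


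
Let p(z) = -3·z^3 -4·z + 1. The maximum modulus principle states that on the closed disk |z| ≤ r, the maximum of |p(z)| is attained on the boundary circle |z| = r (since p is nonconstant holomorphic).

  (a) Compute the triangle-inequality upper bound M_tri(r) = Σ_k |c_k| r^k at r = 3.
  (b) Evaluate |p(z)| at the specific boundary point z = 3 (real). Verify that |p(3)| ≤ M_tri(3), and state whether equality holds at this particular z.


Coefficients: c_0 = 1, c_1 = -4, c_2 = 0, c_3 = -3. Radius r = 3.
Part (a). Triangle bound: M_tri(r) = Σ_k |c_k| r^k
  = |1|·3^0 + |-4|·3^1 + |0|·3^2 + |-3|·3^3
  = 1 + 12 + 0 + 81 = 94.
This bounds M(r) := max_{|z|=r} |p(z)| from above; equality holds iff all terms c_k z^k can be made to align in phase at a single z on |z|=r.
Part (b). At z = 3 (real, on the circle |z| = r):
  p(3) = (1)·3^0 + (-4)·3^1 + (0)·3^2 + (-3)·3^3 = -92.
  |p(3)| = 92.
Check: |p(3)| = 92 ≤ 94 = M_tri(3). ✓ Equality does not hold at z = 3 (the coefficients have mixed signs, so the terms do not all align in phase there).

M_tri(3) = 94; |p(3)| = 92; equality at z=3: no.


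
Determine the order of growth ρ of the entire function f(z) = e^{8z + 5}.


|e^{8z + 5}| = e^{Re(8·z) + 5} ≤ e^{8|z|^1 + 5} = e^{8r^1 + 5} on |z| = r, so ρ ≤ 1. Choosing z on |z|=r so that 8·z is real positive (always possible by picking arg z appropriately) gives |f(z)| = e^{8r^1 + 5}, matching the bound. The additive constant 5 does not affect log log M(r) ~ 1·log r. Hence ρ = 1.
Therefore ρ = 1.

Order ρ = 1.


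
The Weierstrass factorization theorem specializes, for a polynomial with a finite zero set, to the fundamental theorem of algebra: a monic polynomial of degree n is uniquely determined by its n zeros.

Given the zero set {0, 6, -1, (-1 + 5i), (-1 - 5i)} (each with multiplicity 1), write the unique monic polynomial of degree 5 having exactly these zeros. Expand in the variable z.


The polynomial is p(z) = ∏_{α ∈ S} (z − α), where S = {0, 6, -1, (-1 + 5i), (-1 - 5i)}.
Expanding the product yields: p(z) = z^5 -3·z^4 + 10·z^3 -142·z^2 -156·z.
Note conjugate pairs combine to real quadratics: (z − (-1+5i))(z − (-1−5i)) = z² + 2z + 26.
The resulting polynomial has degree 5 and real coefficients as required.

p(z) = z^5 -3·z^4 + 10·z^3 -142·z^2 -156·z.


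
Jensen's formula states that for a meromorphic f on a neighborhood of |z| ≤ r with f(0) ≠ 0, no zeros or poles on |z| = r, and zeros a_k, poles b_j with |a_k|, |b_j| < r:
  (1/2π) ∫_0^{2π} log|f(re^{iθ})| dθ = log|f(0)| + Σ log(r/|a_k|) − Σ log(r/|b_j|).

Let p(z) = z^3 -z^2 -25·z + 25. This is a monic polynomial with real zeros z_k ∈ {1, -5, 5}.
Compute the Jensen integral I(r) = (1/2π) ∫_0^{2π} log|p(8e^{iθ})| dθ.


Zeros: -5, 1, 5; r = 8.
Inside |z| < r: -5, 1, 5. Outside (|z| ≥ r): ∅.
p(0) = 25, so log|p(0)| = log(25) = 3.2189.
Apply Jensen: I(r) = log|p(0)| + Σ_k log(r/|z_k|), summed over zeros inside |z| < r.
  log(r/|z_k|) for z_k = 1: log(8/1) = 2.0794
  log(r/|z_k|) for z_k = -5: log(8/5) = 0.4700
  log(r/|z_k|) for z_k = 5: log(8/5) = 0.4700
Sum over inside zeros: 3.0194.
I(r) = log|p(0)| + (inside sum) = 3.2189 + 3.0194 = 6.2383.
Closed form (all zeros inside, monic): I(r) = n·log(r) = 3·log(8) = 6.2383. ✓

I(r) ≈ 6.2383.


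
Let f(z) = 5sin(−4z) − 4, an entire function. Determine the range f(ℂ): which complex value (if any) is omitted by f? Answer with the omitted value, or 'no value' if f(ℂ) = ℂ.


Little Picard bounds the complement of f(ℂ) to at most one point.
sin is entire and surjective onto ℂ: for every w ∈ ℂ, sin(ζ) = w has a solution ζ ∈ ℂ (e.g., via the complex inverse arcsin). With ζ = −4z this gives z = ζ/(-4). Then 5·sin(−4z) takes every value in 5·ℂ = ℂ, and adding -4 is a bijection of ℂ. So f is surjective and omits no value. (Note: only on the real line is sin bounded by [−1, 1].)

Omitted value: no value.


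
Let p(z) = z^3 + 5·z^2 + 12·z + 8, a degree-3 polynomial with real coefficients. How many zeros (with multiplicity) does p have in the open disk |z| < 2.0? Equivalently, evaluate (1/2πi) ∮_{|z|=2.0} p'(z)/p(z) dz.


The zeros of p are: (-2 + 2i), (-2 - 2i), -1.
Their magnitudes are: 2.828, 2.828, 1.
Zeros with |z| < R = 2.0: -1.
Count = 1.
By the argument principle, (1/2πi) ∮_{|z|=R} p'(z)/p(z) dz equals exactly this count.

Number of zeros inside |z| < 2.0: 1.


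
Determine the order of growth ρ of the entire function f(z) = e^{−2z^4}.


|e^{−2z^4}| = e^{Re(-2·z^4) + 0} ≤ e^{2|z|^4 + 0} = e^{2r^4 + 0} on |z| = r, so ρ ≤ 4. Choosing z on |z|=r so that -2·z^4 is real positive (always possible by picking arg z appropriately) gives |f(z)| = e^{2r^4 + 0}, matching the bound. The additive constant 0 does not affect log log M(r) ~ 4·log r. Hence ρ = 4.
Therefore ρ = 4.

Order ρ = 4.


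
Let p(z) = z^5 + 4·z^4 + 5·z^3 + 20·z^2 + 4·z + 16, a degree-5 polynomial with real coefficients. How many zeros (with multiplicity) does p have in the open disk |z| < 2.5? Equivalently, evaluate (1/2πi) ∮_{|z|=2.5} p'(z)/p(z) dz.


The zeros of p are: (0 + 2i), (0 - 2i), (0 + 1i), (0 - 1i), -4.
Their magnitudes are: 2, 2, 1, 1, 4.
Zeros with |z| < R = 2.5: (0 + 2i), (0 - 2i), (0 + 1i), (0 - 1i).
Count = 4.
By the argument principle, (1/2πi) ∮_{|z|=R} p'(z)/p(z) dz equals exactly this count.

Number of zeros inside |z| < 2.5: 4.


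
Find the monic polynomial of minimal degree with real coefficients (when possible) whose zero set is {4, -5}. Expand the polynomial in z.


The polynomial is p(z) = ∏_{α ∈ S} (z − α), where S = {4, -5}.
Expanding the product yields: p(z) = z^2 + z -20.
The resulting polynomial has degree 2 and real coefficients as required.

p(z) = z^2 + z -20.


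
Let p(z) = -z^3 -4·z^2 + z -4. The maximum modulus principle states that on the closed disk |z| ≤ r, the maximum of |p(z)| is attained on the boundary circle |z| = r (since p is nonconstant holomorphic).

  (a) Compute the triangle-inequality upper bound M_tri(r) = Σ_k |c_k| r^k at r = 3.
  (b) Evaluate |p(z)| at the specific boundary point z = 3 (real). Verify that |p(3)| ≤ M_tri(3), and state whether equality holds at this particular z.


Coefficients: c_0 = -4, c_1 = 1, c_2 = -4, c_3 = -1. Radius r = 3.
Part (a). Triangle bound: M_tri(r) = Σ_k |c_k| r^k
  = |-4|·3^0 + |1|·3^1 + |-4|·3^2 + |-1|·3^3
  = 4 + 3 + 36 + 27 = 70.
This bounds M(r) := max_{|z|=r} |p(z)| from above; equality holds iff all terms c_k z^k can be made to align in phase at a single z on |z|=r.
Part (b). At z = 3 (real, on the circle |z| = r):
  p(3) = (-4)·3^0 + (1)·3^1 + (-4)·3^2 + (-1)·3^3 = -64.
  |p(3)| = 64.
Check: |p(3)| = 64 ≤ 70 = M_tri(3). ✓ Equality does not hold at z = 3 (the coefficients have mixed signs, so the terms do not all align in phase there).

M_tri(3) = 70; |p(3)| = 64; equality at z=3: no.


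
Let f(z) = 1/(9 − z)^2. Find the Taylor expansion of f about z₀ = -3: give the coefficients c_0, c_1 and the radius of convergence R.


Let w = z − z₀, so z = z₀ + w.
Then 9 − z = 9 − (z₀ + w) = (9 − z₀) − w = 12 − w.
f(z) = 1/(12 − w)^2 = (1/(12)^2) · (1 − w/(12))^{−2}.
By the binomial series (1−u)^{−2} = Σ_{n≥0} C(n+1, 1) u^n for |u|<1, with u = w/(12):
  c_n = C(n+1, 1) / (12)^(n+2).
  c_0 = 1/(12)^2 = 1/144.
  c_1 = 2/(12)^3 = 1/864.
The series is valid for |w/d| < 1, i.e. |z − z₀| < |d|.
Radius of convergence: R = |9 − z₀| = |12| = 12 (distance from z₀ to the singularity z = 9).

c_0 = 1/144, c_1 = 1/864; R = 12.


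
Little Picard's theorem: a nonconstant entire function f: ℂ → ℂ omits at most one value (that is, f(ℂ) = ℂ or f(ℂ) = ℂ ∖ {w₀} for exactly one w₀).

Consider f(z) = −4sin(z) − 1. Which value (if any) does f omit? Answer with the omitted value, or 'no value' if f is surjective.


Little Picard bounds the complement of f(ℂ) to at most one point.
sin is entire and surjective onto ℂ: for every w ∈ ℂ, sin(ζ) = w has a solution ζ ∈ ℂ (e.g., via the complex inverse arcsin). With ζ = z this gives z = ζ/(1). Then -4·sin(z) takes every value in -4·ℂ = ℂ, and adding -1 is a bijection of ℂ. So f is surjective and omits no value. (Note: only on the real line is sin bounded by [−1, 1].)

Omitted value: no value.


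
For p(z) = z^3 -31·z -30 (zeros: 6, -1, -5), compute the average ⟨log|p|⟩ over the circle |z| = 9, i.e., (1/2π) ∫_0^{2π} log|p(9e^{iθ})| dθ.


Zeros: -5, -1, 6; r = 9.
Inside |z| < r: -5, -1, 6. Outside (|z| ≥ r): ∅.
p(0) = -30, so log|p(0)| = log(30) = 3.4012.
Apply Jensen: I(r) = log|p(0)| + Σ_k log(r/|z_k|), summed over zeros inside |z| < r.
  log(r/|z_k|) for z_k = 6: log(9/6) = 0.4055
  log(r/|z_k|) for z_k = -1: log(9/1) = 2.1972
  log(r/|z_k|) for z_k = -5: log(9/5) = 0.5878
Sum over inside zeros: 3.1905.
I(r) = log|p(0)| + (inside sum) = 3.4012 + 3.1905 = 6.5917.
Closed form (all zeros inside, monic): I(r) = n·log(r) = 3·log(9) = 6.5917. ✓

I(r) ≈ 6.5917.


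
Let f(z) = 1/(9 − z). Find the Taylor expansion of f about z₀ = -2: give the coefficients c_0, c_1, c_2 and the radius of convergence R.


Let w = z − z₀, so z = z₀ + w.
Then 9 − z = 9 − (z₀ + w) = (9 − z₀) − w = 11 − w.
f(z) = 1/(11 − w) = (1/(11)) · 1/(1 − w/(11)) = Σ_{n≥0} w^n / (11)^(n+1).
So c_n = 1/(11)^(n+1):
  c_0 = 1/(11)^1 = 1/11.
  c_1 = 1/(11)^2 = 1/121.
  c_2 = 1/(11)^3 = 1/1331.
The series is valid for |w/d| < 1, i.e. |z − z₀| < |d|.
Radius of convergence: R = |9 − z₀| = |11| = 11 (distance from z₀ to the singularity z = 9).

c_0 = 1/11, c_1 = 1/121, c_2 = 1/1331; R = 11.


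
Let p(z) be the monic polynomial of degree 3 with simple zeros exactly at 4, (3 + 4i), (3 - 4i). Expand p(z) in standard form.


The polynomial is p(z) = ∏_{α ∈ S} (z − α), where S = {4, (3 + 4i), (3 - 4i)}.
Expanding the product yields: p(z) = z^3 -10·z^2 + 49·z -100.
Note conjugate pairs combine to real quadratics: (z − (3+4i))(z − (3−4i)) = z² − 6z + 25.
The resulting polynomial has degree 3 and real coefficients as required.

p(z) = z^3 -10·z^2 + 49·z -100.


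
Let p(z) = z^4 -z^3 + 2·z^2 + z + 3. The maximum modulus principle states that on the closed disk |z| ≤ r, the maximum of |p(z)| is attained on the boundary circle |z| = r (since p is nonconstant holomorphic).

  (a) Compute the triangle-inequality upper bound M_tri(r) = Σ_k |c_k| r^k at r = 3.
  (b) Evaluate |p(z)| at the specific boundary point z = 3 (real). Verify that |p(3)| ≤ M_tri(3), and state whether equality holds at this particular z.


Coefficients: c_0 = 3, c_1 = 1, c_2 = 2, c_3 = -1, c_4 = 1. Radius r = 3.
Part (a). Triangle bound: M_tri(r) = Σ_k |c_k| r^k
  = |3|·3^0 + |1|·3^1 + |2|·3^2 + |-1|·3^3 + |1|·3^4
  = 3 + 3 + 18 + 27 + 81 = 132.
This bounds M(r) := max_{|z|=r} |p(z)| from above; equality holds iff all terms c_k z^k can be made to align in phase at a single z on |z|=r.
Part (b). At z = 3 (real, on the circle |z| = r):
  p(3) = (3)·3^0 + (1)·3^1 + (2)·3^2 + (-1)·3^3 + (1)·3^4 = 78.
  |p(3)| = 78.
Check: |p(3)| = 78 ≤ 132 = M_tri(3). ✓ Equality does not hold at z = 3 (the coefficients have mixed signs, so the terms do not all align in phase there).

M_tri(3) = 132; |p(3)| = 78; equality at z=3: no.


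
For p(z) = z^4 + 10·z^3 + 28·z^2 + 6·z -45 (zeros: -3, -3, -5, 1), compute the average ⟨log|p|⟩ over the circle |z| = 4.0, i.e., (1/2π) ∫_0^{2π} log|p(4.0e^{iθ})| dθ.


Zeros: -5, -3, -3, 1; r = 4.0.
Inside |z| < r: -3, -3, 1. Outside (|z| ≥ r): -5.
p(0) = -45, so log|p(0)| = log(45) = 3.8067.
Apply Jensen: I(r) = log|p(0)| + Σ_k log(r/|z_k|), summed over zeros inside |z| < r.
  log(r/|z_k|) for z_k = -3: log(4.0/3) = 0.2877
  log(r/|z_k|) for z_k = -3: log(4.0/3) = 0.2877
  log(r/|z_k|) for z_k = 1: log(4.0/1) = 1.3863
  Outside zeros (-5) contribute nothing to the Jensen sum.
Sum over inside zeros: 1.9617.
I(r) = log|p(0)| + (inside sum) = 3.8067 + 1.9617 = 5.7683.
Note: since some zeros are outside |z| ≤ r, the simplified n·log(r) form does NOT apply — only the inside zeros contribute.

I(r) ≈ 5.7683.


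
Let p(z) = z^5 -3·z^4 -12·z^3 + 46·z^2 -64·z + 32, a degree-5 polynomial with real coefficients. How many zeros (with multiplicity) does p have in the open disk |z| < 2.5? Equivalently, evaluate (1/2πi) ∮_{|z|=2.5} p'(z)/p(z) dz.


The zeros of p are: 1, -4, 4, (1 + 1i), (1 - 1i).
Their magnitudes are: 1, 4, 4, 1.414, 1.414.
Zeros with |z| < R = 2.5: 1, (1 + 1i), (1 - 1i).
Count = 3.
By the argument principle, (1/2πi) ∮_{|z|=R} p'(z)/p(z) dz equals exactly this count.

Number of zeros inside |z| < 2.5: 3.


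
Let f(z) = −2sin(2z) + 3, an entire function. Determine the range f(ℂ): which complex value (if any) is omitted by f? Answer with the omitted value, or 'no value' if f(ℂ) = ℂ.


Little Picard bounds the complement of f(ℂ) to at most one point.
sin is entire and surjective onto ℂ: for every w ∈ ℂ, sin(ζ) = w has a solution ζ ∈ ℂ (e.g., via the complex inverse arcsin). With ζ = 2z this gives z = ζ/(2). Then -2·sin(2z) takes every value in -2·ℂ = ℂ, and adding 3 is a bijection of ℂ. So f is surjective and omits no value. (Note: only on the real line is sin bounded by [−1, 1].)

Omitted value: no value.


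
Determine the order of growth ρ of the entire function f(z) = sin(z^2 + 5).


Write sin(w) = (e^{iw} ± e^{−iw})/(2 or 2i), so |sin(w)| ≤ e^{|w|}. With w = z^2 + 5, |w| ≤ 1r^2 + 5 on |z|=r, giving M(r) ≤ e^{1r^2 + 5} and ρ ≤ 2. For the lower bound, choose z on |z|=r with 1z^2 purely imaginary of modulus 1r^2; then |sin(z^2 + 5)| grows like e^{1r^2}/2, so ρ ≥ 2. Hence ρ = 2.
Therefore ρ = 2.

Order ρ = 2.


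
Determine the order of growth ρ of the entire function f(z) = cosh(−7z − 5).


cosh(w) is a linear combination of e^{iw} and e^{−iw} (or e^w, e^{−w} in the hyperbolic case), so |cosh(w)| ≤ e^{|w|}. With w = −7z − 5, |w| ≤ 7|z| + 5 = 7r + 5 on |z| = r, giving M(r) ≤ e^{7r + 5}, so ρ ≤ 1. On a suitable ray (z = it for sin/cos; z = t for sinh/cosh, t real → ∞), |cosh(−7z − 5)| grows like e^{7|t|}/2, so ρ ≥ 1. Hence ρ = 1.
Therefore ρ = 1.

Order ρ = 1.


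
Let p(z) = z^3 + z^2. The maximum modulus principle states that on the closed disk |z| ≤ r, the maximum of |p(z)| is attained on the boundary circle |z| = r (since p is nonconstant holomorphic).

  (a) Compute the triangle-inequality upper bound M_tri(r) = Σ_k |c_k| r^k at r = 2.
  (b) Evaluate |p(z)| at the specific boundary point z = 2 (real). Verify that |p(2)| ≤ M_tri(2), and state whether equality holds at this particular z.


Coefficients: c_0 = 0, c_1 = 0, c_2 = 1, c_3 = 1. Radius r = 2.
Part (a). Triangle bound: M_tri(r) = Σ_k |c_k| r^k
  = |0|·2^0 + |0|·2^1 + |1|·2^2 + |1|·2^3
  = 0 + 0 + 4 + 8 = 12.
This bounds M(r) := max_{|z|=r} |p(z)| from above; equality holds iff all terms c_k z^k can be made to align in phase at a single z on |z|=r.
Part (b). At z = 2 (real, on the circle |z| = r):
  p(2) = (0)·2^0 + (0)·2^1 + (1)·2^2 + (1)·2^3 = 12.
  |p(2)| = 12.
Since all nonzero coefficients share the same sign, |p(2)| = 12 = M_tri(2); the triangle bound is attained at z = 2, so in fact M(r) = 12.

M_tri(2) = 12; |p(2)| = 12; equality at z=2: yes.


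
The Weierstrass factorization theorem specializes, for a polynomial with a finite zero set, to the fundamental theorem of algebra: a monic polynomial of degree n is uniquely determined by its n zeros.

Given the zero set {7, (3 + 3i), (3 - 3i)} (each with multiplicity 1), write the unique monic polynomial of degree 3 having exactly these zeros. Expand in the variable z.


The polynomial is p(z) = ∏_{α ∈ S} (z − α), where S = {7, (3 + 3i), (3 - 3i)}.
Expanding the product yields: p(z) = z^3 -13·z^2 + 60·z -126.
Note conjugate pairs combine to real quadratics: (z − (3+3i))(z − (3−3i)) = z² − 6z + 18.
The resulting polynomial has degree 3 and real coefficients as required.

p(z) = z^3 -13·z^2 + 60·z -126.


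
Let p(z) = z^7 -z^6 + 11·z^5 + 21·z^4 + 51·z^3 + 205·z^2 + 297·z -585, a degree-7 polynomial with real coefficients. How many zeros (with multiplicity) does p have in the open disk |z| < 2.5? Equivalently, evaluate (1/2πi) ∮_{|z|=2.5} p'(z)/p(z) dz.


The zeros of p are: 1, (2 + 3i), (2 - 3i), (0 + 3i), (0 - 3i), (-2 + 1i), (-2 - 1i).
Their magnitudes are: 1, 3.606, 3.606, 3, 3, 2.236, 2.236.
Zeros with |z| < R = 2.5: 1, (-2 + 1i), (-2 - 1i).
Count = 3.
By the argument principle, (1/2πi) ∮_{|z|=R} p'(z)/p(z) dz equals exactly this count.

Number of zeros inside |z| < 2.5: 3.


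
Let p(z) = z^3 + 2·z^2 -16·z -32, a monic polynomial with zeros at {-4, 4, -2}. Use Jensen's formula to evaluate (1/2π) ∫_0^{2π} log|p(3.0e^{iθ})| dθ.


Zeros: -4, -2, 4; r = 3.0.
Inside |z| < r: -2. Outside (|z| ≥ r): -4, 4.
p(0) = -32, so log|p(0)| = log(32) = 3.4657.
Apply Jensen: I(r) = log|p(0)| + Σ_k log(r/|z_k|), summed over zeros inside |z| < r.
  log(r/|z_k|) for z_k = -2: log(3.0/2) = 0.4055
  Outside zeros (-4, 4) contribute nothing to the Jensen sum.
Sum over inside zeros: 0.4055.
I(r) = log|p(0)| + (inside sum) = 3.4657 + 0.4055 = 3.8712.
Note: since some zeros are outside |z| ≤ r, the simplified n·log(r) form does NOT apply — only the inside zeros contribute.

I(r) ≈ 3.8712.


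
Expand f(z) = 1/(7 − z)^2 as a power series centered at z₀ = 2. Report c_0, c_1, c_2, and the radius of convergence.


Let w = z − z₀, so z = z₀ + w.
Then 7 − z = 7 − (z₀ + w) = (7 − z₀) − w = 5 − w.
f(z) = 1/(5 − w)^2 = (1/(5)^2) · (1 − w/(5))^{−2}.
By the binomial series (1−u)^{−2} = Σ_{n≥0} C(n+1, 1) u^n for |u|<1, with u = w/(5):
  c_n = C(n+1, 1) / (5)^(n+2).
  c_0 = 1/(5)^2 = 1/25.
  c_1 = 2/(5)^3 = 2/125.
  c_2 = 3/(5)^4 = 3/625.
The series is valid for |w/d| < 1, i.e. |z − z₀| < |d|.
Radius of convergence: R = |7 − z₀| = |5| = 5 (distance from z₀ to the singularity z = 7).

c_0 = 1/25, c_1 = 2/125, c_2 = 3/625; R = 5.


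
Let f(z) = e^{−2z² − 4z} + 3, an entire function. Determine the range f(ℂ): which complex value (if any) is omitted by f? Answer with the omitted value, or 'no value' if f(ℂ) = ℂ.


Little Picard bounds the complement of f(ℂ) to at most one point.
The exponent g(z) = −2z² − 4z is a nonconstant polynomial, hence surjective onto ℂ. So e^{g(z)} takes every value in {e^w : w ∈ ℂ} = ℂ ∖ {0}. Adding 3 shifts the range to ℂ ∖ {3}. f omits exactly 3.

Omitted value: 3.


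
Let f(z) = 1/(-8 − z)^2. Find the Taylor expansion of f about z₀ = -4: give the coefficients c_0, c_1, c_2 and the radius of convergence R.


Let w = z − z₀, so z = z₀ + w.
Then -8 − z = -8 − (z₀ + w) = (-8 − z₀) − w = -4 − w.
f(z) = 1/(-4 − w)^2 = (1/(-4)^2) · (1 − w/(-4))^{−2}.
By the binomial series (1−u)^{−2} = Σ_{n≥0} C(n+1, 1) u^n for |u|<1, with u = w/(-4):
  c_n = C(n+1, 1) / (-4)^(n+2).
  c_0 = 1/(-4)^2 = 1/16.
  c_1 = 2/(-4)^3 = -1/32.
  c_2 = 3/(-4)^4 = 3/256.
The series is valid for |w/d| < 1, i.e. |z − z₀| < |d|.
Radius of convergence: R = |-8 − z₀| = |-4| = 4 (distance from z₀ to the singularity z = -8).

c_0 = 1/16, c_1 = -1/32, c_2 = 3/256; R = 4.


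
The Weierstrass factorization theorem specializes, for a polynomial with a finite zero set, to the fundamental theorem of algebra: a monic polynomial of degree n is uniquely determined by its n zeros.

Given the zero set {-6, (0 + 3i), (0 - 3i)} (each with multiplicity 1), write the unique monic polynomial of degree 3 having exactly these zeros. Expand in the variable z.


The polynomial is p(z) = ∏_{α ∈ S} (z − α), where S = {-6, (0 + 3i), (0 - 3i)}.
Expanding the product yields: p(z) = z^3 + 6·z^2 + 9·z + 54.
Note conjugate pairs combine to real quadratics: (z − (0+3i))(z − (0−3i)) = z² + 9.
The resulting polynomial has degree 3 and real coefficients as required.

p(z) = z^3 + 6·z^2 + 9·z + 54.


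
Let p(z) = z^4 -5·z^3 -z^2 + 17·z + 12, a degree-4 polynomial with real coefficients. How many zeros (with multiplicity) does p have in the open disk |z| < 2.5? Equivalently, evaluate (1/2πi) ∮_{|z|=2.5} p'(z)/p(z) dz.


The zeros of p are: 4, -1, 3, -1.
Their magnitudes are: 4, 1, 3, 1.
Zeros with |z| < R = 2.5: -1, -1.
Count = 2.
By the argument principle, (1/2πi) ∮_{|z|=R} p'(z)/p(z) dz equals exactly this count.

Number of zeros inside |z| < 2.5: 2.


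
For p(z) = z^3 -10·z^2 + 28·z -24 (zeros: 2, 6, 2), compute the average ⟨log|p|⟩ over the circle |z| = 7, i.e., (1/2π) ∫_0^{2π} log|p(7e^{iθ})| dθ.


Zeros: 2, 2, 6; r = 7.
Inside |z| < r: 2, 2, 6. Outside (|z| ≥ r): ∅.
p(0) = -24, so log|p(0)| = log(24) = 3.1781.
Apply Jensen: I(r) = log|p(0)| + Σ_k log(r/|z_k|), summed over zeros inside |z| < r.
  log(r/|z_k|) for z_k = 2: log(7/2) = 1.2528
  log(r/|z_k|) for z_k = 6: log(7/6) = 0.1542
  log(r/|z_k|) for z_k = 2: log(7/2) = 1.2528
Sum over inside zeros: 2.6597.
I(r) = log|p(0)| + (inside sum) = 3.1781 + 2.6597 = 5.8377.
Closed form (all zeros inside, monic): I(r) = n·log(r) = 3·log(7) = 5.8377. ✓

I(r) ≈ 5.8377.


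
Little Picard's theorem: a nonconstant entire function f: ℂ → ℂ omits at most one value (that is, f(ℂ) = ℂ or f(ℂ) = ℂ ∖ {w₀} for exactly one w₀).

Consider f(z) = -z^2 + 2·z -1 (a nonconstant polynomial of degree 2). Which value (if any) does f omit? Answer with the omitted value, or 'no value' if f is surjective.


Little Picard bounds the complement of f(ℂ) to at most one point.
For every w ∈ ℂ, the equation p(z) − w = 0 is a nonconstant polynomial in z and hence has at least one root by the fundamental theorem of algebra. So p is surjective onto ℂ, omitting no value.

Omitted value: no value.


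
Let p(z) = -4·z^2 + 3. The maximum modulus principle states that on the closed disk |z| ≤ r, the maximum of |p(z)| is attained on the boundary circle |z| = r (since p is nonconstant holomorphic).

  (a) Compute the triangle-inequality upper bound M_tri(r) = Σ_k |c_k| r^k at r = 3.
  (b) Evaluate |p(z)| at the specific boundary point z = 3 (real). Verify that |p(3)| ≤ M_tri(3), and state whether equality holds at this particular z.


Coefficients: c_0 = 3, c_1 = 0, c_2 = -4. Radius r = 3.
Part (a). Triangle bound: M_tri(r) = Σ_k |c_k| r^k
  = |3|·3^0 + |0|·3^1 + |-4|·3^2
  = 3 + 0 + 36 = 39.
This bounds M(r) := max_{|z|=r} |p(z)| from above; equality holds iff all terms c_k z^k can be made to align in phase at a single z on |z|=r.
Part (b). At z = 3 (real, on the circle |z| = r):
  p(3) = (3)·3^0 + (0)·3^1 + (-4)·3^2 = -33.
  |p(3)| = 33.
Check: |p(3)| = 33 ≤ 39 = M_tri(3). ✓ Equality does not hold at z = 3 (the coefficients have mixed signs, so the terms do not all align in phase there).

M_tri(3) = 39; |p(3)| = 33; equality at z=3: no.


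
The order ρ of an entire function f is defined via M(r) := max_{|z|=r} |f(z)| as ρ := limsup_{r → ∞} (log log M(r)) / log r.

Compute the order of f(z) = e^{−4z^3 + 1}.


|e^{−4z^3 + 1}| = e^{Re(-4·z^3) + 1} ≤ e^{4|z|^3 + 1} = e^{4r^3 + 1} on |z| = r, so ρ ≤ 3. Choosing z on |z|=r so that -4·z^3 is real positive (always possible by picking arg z appropriately) gives |f(z)| = e^{4r^3 + 1}, matching the bound. The additive constant 1 does not affect log log M(r) ~ 3·log r. Hence ρ = 3.
Therefore ρ = 3.

Order ρ = 3.


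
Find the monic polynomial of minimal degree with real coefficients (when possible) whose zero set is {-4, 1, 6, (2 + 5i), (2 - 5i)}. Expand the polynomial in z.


The polynomial is p(z) = ∏_{α ∈ S} (z − α), where S = {-4, 1, 6, (2 + 5i), (2 - 5i)}.
Expanding the product yields: p(z) = z^5 -7·z^4 + 19·z^3 + 25·z^2 -734·z + 696.
Note conjugate pairs combine to real quadratics: (z − (2+5i))(z − (2−5i)) = z² − 4z + 29.
The resulting polynomial has degree 5 and real coefficients as required.

p(z) = z^5 -7·z^4 + 19·z^3 + 25·z^2 -734·z + 696.


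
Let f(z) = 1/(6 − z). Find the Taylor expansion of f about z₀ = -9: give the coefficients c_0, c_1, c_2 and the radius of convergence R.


Let w = z − z₀, so z = z₀ + w.
Then 6 − z = 6 − (z₀ + w) = (6 − z₀) − w = 15 − w.
f(z) = 1/(15 − w) = (1/(15)) · 1/(1 − w/(15)) = Σ_{n≥0} w^n / (15)^(n+1).
So c_n = 1/(15)^(n+1):
  c_0 = 1/(15)^1 = 1/15.
  c_1 = 1/(15)^2 = 1/225.
  c_2 = 1/(15)^3 = 1/3375.
The series is valid for |w/d| < 1, i.e. |z − z₀| < |d|.
Radius of convergence: R = |6 − z₀| = |15| = 15 (distance from z₀ to the singularity z = 6).

c_0 = 1/15, c_1 = 1/225, c_2 = 1/3375; R = 15.


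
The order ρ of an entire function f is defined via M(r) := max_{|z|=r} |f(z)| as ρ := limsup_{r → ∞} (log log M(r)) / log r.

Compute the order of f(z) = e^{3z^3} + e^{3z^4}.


Each summand is entire of order 3 and 4 respectively (as in the single-exponential case). The order of a sum is at most the max of the orders, so ρ ≤ 4. For the lower bound: on |z|=r choose arg z so that 3z^4 is real positive; then |e^{3z^4}| = e^{3r^4} while |e^{3z^3}| ≤ e^{3r^3} = o(e^{3r^4}). So |f| ≥ e^{3r^4}(1 − o(1)) and ρ ≥ 4. Hence ρ = max(3, 4) = 4.
Therefore ρ = 4.

Order ρ = 4.


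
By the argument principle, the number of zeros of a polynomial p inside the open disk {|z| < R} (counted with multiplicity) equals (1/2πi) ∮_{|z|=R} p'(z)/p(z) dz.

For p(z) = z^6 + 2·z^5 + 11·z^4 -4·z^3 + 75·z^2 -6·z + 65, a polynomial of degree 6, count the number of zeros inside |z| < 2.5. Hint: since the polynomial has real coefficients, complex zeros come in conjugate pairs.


The zeros of p are: (0 + 1i), (0 - 1i), (-2 + 3i), (-2 - 3i), (1 + 2i), (1 - 2i).
Their magnitudes are: 1, 1, 3.606, 3.606, 2.236, 2.236.
Zeros with |z| < R = 2.5: (0 + 1i), (0 - 1i), (1 + 2i), (1 - 2i).
Count = 4.
By the argument principle, (1/2πi) ∮_{|z|=R} p'(z)/p(z) dz equals exactly this count.

Number of zeros inside |z| < 2.5: 4.


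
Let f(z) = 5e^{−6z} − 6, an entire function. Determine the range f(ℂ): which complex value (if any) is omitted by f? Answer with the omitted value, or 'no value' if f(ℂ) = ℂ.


Little Picard bounds the complement of f(ℂ) to at most one point.
e^{−6z} is never zero on ℂ, so 5·e^{−6z} takes every value in ℂ ∖ {0}. Adding -6 shifts the range to ℂ ∖ {-6}. Thus f omits exactly the value -6.

Omitted value: -6.


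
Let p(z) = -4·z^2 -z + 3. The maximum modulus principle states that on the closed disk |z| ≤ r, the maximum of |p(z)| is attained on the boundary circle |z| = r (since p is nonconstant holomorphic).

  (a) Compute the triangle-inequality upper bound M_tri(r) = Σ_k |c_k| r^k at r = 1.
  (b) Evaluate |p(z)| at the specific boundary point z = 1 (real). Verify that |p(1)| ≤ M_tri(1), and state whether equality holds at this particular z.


Coefficients: c_0 = 3, c_1 = -1, c_2 = -4. Radius r = 1.
Part (a). Triangle bound: M_tri(r) = Σ_k |c_k| r^k
  = |3|·1^0 + |-1|·1^1 + |-4|·1^2
  = 3 + 1 + 4 = 8.
This bounds M(r) := max_{|z|=r} |p(z)| from above; equality holds iff all terms c_k z^k can be made to align in phase at a single z on |z|=r.
Part (b). At z = 1 (real, on the circle |z| = r):
  p(1) = (3)·1^0 + (-1)·1^1 + (-4)·1^2 = -2.
  |p(1)| = 2.
Check: |p(1)| = 2 ≤ 8 = M_tri(1). ✓ Equality does not hold at z = 1 (the coefficients have mixed signs, so the terms do not all align in phase there).

M_tri(1) = 8; |p(1)| = 2; equality at z=1: no.


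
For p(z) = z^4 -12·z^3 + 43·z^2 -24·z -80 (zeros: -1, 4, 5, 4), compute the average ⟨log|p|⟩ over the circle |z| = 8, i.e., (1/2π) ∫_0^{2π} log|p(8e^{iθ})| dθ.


Zeros: -1, 4, 4, 5; r = 8.
Inside |z| < r: -1, 4, 4, 5. Outside (|z| ≥ r): ∅.
p(0) = -80, so log|p(0)| = log(80) = 4.3820.
Apply Jensen: I(r) = log|p(0)| + Σ_k log(r/|z_k|), summed over zeros inside |z| < r.
  log(r/|z_k|) for z_k = -1: log(8/1) = 2.0794
  log(r/|z_k|) for z_k = 4: log(8/4) = 0.6931
  log(r/|z_k|) for z_k = 5: log(8/5) = 0.4700
  log(r/|z_k|) for z_k = 4: log(8/4) = 0.6931
Sum over inside zeros: 3.9357.
I(r) = log|p(0)| + (inside sum) = 4.3820 + 3.9357 = 8.3178.
Closed form (all zeros inside, monic): I(r) = n·log(r) = 4·log(8) = 8.3178. ✓

I(r) ≈ 8.3178.


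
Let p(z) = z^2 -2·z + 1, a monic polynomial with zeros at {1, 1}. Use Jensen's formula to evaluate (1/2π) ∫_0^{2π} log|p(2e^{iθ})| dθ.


Zeros: 1, 1; r = 2.
Inside |z| < r: 1, 1. Outside (|z| ≥ r): ∅.
p(0) = 1, so log|p(0)| = log(1) = 0.0000.
Apply Jensen: I(r) = log|p(0)| + Σ_k log(r/|z_k|), summed over zeros inside |z| < r.
  log(r/|z_k|) for z_k = 1: log(2/1) = 0.6931
  log(r/|z_k|) for z_k = 1: log(2/1) = 0.6931
Sum over inside zeros: 1.3863.
I(r) = log|p(0)| + (inside sum) = 0.0000 + 1.3863 = 1.3863.
Closed form (all zeros inside, monic): I(r) = n·log(r) = 2·log(2) = 1.3863. ✓

I(r) ≈ 1.3863.


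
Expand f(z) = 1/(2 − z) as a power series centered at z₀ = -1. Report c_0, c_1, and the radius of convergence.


Let w = z − z₀, so z = z₀ + w.
Then 2 − z = 2 − (z₀ + w) = (2 − z₀) − w = 3 − w.
f(z) = 1/(3 − w) = (1/(3)) · 1/(1 − w/(3)) = Σ_{n≥0} w^n / (3)^(n+1).
So c_n = 1/(3)^(n+1):
  c_0 = 1/(3)^1 = 1/3.
  c_1 = 1/(3)^2 = 1/9.
The series is valid for |w/d| < 1, i.e. |z − z₀| < |d|.
Radius of convergence: R = |2 − z₀| = |3| = 3 (distance from z₀ to the singularity z = 2).

c_0 = 1/3, c_1 = 1/9; R = 3.


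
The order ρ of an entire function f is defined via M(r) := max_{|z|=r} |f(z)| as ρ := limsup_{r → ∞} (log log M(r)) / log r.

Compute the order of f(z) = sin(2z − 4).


sin(w) is a linear combination of e^{iw} and e^{−iw} (or e^w, e^{−w} in the hyperbolic case), so |sin(w)| ≤ e^{|w|}. With w = 2z − 4, |w| ≤ 2|z| + 4 = 2r + 4 on |z| = r, giving M(r) ≤ e^{2r + 4}, so ρ ≤ 1. On a suitable ray (z = it for sin/cos; z = t for sinh/cosh, t real → ∞), |sin(2z − 4)| grows like e^{2|t|}/2, so ρ ≥ 1. Hence ρ = 1.
Therefore ρ = 1.

Order ρ = 1.


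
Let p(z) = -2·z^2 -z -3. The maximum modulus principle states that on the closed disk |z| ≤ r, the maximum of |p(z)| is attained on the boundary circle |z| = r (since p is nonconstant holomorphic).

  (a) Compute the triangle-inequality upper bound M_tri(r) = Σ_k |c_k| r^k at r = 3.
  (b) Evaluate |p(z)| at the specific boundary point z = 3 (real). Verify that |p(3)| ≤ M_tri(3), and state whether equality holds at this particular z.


Coefficients: c_0 = -3, c_1 = -1, c_2 = -2. Radius r = 3.
Part (a). Triangle bound: M_tri(r) = Σ_k |c_k| r^k
  = |-3|·3^0 + |-1|·3^1 + |-2|·3^2
  = 3 + 3 + 18 = 24.
This bounds M(r) := max_{|z|=r} |p(z)| from above; equality holds iff all terms c_k z^k can be made to align in phase at a single z on |z|=r.
Part (b). At z = 3 (real, on the circle |z| = r):
  p(3) = (-3)·3^0 + (-1)·3^1 + (-2)·3^2 = -24.
  |p(3)| = 24.
Since all nonzero coefficients share the same sign, |p(3)| = 24 = M_tri(3); the triangle bound is attained at z = 3, so in fact M(r) = 24.

M_tri(3) = 24; |p(3)| = 24; equality at z=3: yes.


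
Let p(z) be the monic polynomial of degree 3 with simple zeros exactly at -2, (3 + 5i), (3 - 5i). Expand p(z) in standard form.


The polynomial is p(z) = ∏_{α ∈ S} (z − α), where S = {-2, (3 + 5i), (3 - 5i)}.
Expanding the product yields: p(z) = z^3 -4·z^2 + 22·z + 68.
Note conjugate pairs combine to real quadratics: (z − (3+5i))(z − (3−5i)) = z² − 6z + 34.
The resulting polynomial has degree 3 and real coefficients as required.

p(z) = z^3 -4·z^2 + 22·z + 68.


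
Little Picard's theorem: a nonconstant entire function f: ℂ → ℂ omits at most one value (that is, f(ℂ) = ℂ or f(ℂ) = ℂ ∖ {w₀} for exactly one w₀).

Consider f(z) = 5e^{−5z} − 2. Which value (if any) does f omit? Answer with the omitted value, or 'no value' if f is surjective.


Little Picard bounds the complement of f(ℂ) to at most one point.
e^{−5z} is never zero on ℂ, so 5·e^{−5z} takes every value in ℂ ∖ {0}. Adding -2 shifts the range to ℂ ∖ {-2}. Thus f omits exactly the value -2.

Omitted value: -2.


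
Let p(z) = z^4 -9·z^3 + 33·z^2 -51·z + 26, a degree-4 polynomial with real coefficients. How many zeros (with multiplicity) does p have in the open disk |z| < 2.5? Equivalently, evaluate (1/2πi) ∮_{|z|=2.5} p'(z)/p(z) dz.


The zeros of p are: 1, (3 + 2i), (3 - 2i), 2.
Their magnitudes are: 1, 3.606, 3.606, 2.
Zeros with |z| < R = 2.5: 1, 2.
Count = 2.
By the argument principle, (1/2πi) ∮_{|z|=R} p'(z)/p(z) dz equals exactly this count.

Number of zeros inside |z| < 2.5: 2.


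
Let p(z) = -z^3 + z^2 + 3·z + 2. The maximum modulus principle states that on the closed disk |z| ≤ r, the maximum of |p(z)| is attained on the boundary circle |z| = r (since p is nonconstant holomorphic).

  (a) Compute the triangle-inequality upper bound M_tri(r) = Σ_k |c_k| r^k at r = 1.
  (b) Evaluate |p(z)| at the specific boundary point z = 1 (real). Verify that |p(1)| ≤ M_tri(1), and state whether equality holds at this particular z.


Coefficients: c_0 = 2, c_1 = 3, c_2 = 1, c_3 = -1. Radius r = 1.
Part (a). Triangle bound: M_tri(r) = Σ_k |c_k| r^k
  = |2|·1^0 + |3|·1^1 + |1|·1^2 + |-1|·1^3
  = 2 + 3 + 1 + 1 = 7.
This bounds M(r) := max_{|z|=r} |p(z)| from above; equality holds iff all terms c_k z^k can be made to align in phase at a single z on |z|=r.
Part (b). At z = 1 (real, on the circle |z| = r):
  p(1) = (2)·1^0 + (3)·1^1 + (1)·1^2 + (-1)·1^3 = 5.
  |p(1)| = 5.
Check: |p(1)| = 5 ≤ 7 = M_tri(1). ✓ Equality does not hold at z = 1 (the coefficients have mixed signs, so the terms do not all align in phase there).

M_tri(1) = 7; |p(1)| = 5; equality at z=1: no.


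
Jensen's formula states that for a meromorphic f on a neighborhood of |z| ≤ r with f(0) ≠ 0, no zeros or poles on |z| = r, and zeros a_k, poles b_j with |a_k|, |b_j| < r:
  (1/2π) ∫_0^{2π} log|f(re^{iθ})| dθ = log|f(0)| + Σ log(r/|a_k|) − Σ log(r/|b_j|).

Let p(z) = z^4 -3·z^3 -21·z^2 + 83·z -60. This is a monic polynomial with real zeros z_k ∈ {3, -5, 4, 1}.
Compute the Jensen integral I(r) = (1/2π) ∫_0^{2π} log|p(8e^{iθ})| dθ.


Zeros: -5, 1, 3, 4; r = 8.
Inside |z| < r: -5, 1, 3, 4. Outside (|z| ≥ r): ∅.
p(0) = -60, so log|p(0)| = log(60) = 4.0943.
Apply Jensen: I(r) = log|p(0)| + Σ_k log(r/|z_k|), summed over zeros inside |z| < r.
  log(r/|z_k|) for z_k = 3: log(8/3) = 0.9808
  log(r/|z_k|) for z_k = -5: log(8/5) = 0.4700
  log(r/|z_k|) for z_k = 4: log(8/4) = 0.6931
  log(r/|z_k|) for z_k = 1: log(8/1) = 2.0794
Sum over inside zeros: 4.2234.
I(r) = log|p(0)| + (inside sum) = 4.0943 + 4.2234 = 8.3178.
Closed form (all zeros inside, monic): I(r) = n·log(r) = 4·log(8) = 8.3178. ✓

I(r) ≈ 8.3178.


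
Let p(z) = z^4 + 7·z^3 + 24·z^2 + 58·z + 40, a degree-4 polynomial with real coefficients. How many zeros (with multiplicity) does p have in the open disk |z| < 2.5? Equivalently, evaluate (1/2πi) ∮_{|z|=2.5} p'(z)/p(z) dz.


The zeros of p are: -4, (-1 + 3i), (-1 - 3i), -1.
Their magnitudes are: 4, 3.162, 3.162, 1.
Zeros with |z| < R = 2.5: -1.
Count = 1.
By the argument principle, (1/2πi) ∮_{|z|=R} p'(z)/p(z) dz equals exactly this count.

Number of zeros inside |z| < 2.5: 1.


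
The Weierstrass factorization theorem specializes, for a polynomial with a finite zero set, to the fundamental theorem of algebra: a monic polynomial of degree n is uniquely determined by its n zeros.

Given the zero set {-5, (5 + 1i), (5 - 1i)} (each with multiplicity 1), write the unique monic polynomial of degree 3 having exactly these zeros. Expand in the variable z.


The polynomial is p(z) = ∏_{α ∈ S} (z − α), where S = {-5, (5 + 1i), (5 - 1i)}.
Expanding the product yields: p(z) = z^3 -5·z^2 -24·z + 130.
Note conjugate pairs combine to real quadratics: (z − (5+1i))(z − (5−1i)) = z² − 10z + 26.
The resulting polynomial has degree 3 and real coefficients as required.

p(z) = z^3 -5·z^2 -24·z + 130.


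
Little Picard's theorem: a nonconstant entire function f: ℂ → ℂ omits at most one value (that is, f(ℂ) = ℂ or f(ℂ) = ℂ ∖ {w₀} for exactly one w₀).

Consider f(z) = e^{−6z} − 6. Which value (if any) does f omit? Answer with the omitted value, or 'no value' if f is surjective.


Little Picard bounds the complement of f(ℂ) to at most one point.
e^{−6z} is never zero on ℂ, so 1·e^{−6z} takes every value in ℂ ∖ {0}. Adding -6 shifts the range to ℂ ∖ {-6}. Thus f omits exactly the value -6.

Omitted value: -6.


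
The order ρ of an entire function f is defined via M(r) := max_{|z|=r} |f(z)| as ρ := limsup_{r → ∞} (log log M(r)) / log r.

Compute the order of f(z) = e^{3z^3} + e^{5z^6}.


Each summand is entire of order 3 and 6 respectively (as in the single-exponential case). The order of a sum is at most the max of the orders, so ρ ≤ 6. For the lower bound: on |z|=r choose arg z so that 5z^6 is real positive; then |e^{5z^6}| = e^{5r^6} while |e^{3z^3}| ≤ e^{3r^3} = o(e^{5r^6}). So |f| ≥ e^{5r^6}(1 − o(1)) and ρ ≥ 6. Hence ρ = max(3, 6) = 6.
Therefore ρ = 6.

Order ρ = 6.


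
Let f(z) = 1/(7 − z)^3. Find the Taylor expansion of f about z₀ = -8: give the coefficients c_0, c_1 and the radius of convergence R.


Let w = z − z₀, so z = z₀ + w.
Then 7 − z = 7 − (z₀ + w) = (7 − z₀) − w = 15 − w.
f(z) = 1/(15 − w)^3 = (1/(15)^3) · (1 − w/(15))^{−3}.
By the binomial series (1−u)^{−3} = Σ_{n≥0} C(n+2, 2) u^n for |u|<1, with u = w/(15):
  c_n = C(n+2, 2) / (15)^(n+3).
  c_0 = 1/(15)^3 = 1/3375.
  c_1 = 3/(15)^4 = 1/16875.
The series is valid for |w/d| < 1, i.e. |z − z₀| < |d|.
Radius of convergence: R = |7 − z₀| = |15| = 15 (distance from z₀ to the singularity z = 7).

c_0 = 1/3375, c_1 = 1/16875; R = 15.
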